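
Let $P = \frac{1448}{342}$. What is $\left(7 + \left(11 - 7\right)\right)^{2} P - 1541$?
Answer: $- \frac{175907}{171} \approx -1028.7$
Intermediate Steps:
$P = \frac{724}{171}$ ($P = 1448 \cdot \frac{1}{342} = \frac{724}{171} \approx 4.2339$)
$\left(7 + \left(11 - 7\right)\right)^{2} P - 1541 = \left(7 + \left(11 - 7\right)\right)^{2} \cdot \frac{724}{171} - 1541 = \left(7 + 4\right)^{2} \cdot \frac{724}{171} - 1541 = 11^{2} \cdot \frac{724}{171} - 1541 = 121 \cdot \frac{724}{171} - 1541 = \frac{87604}{171} - 1541 = - \frac{175907}{171}$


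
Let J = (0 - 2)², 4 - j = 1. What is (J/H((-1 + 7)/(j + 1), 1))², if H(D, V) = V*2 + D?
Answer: 64/49 ≈ 1.3061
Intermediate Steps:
j = 3 (j = 4 - 1*1 = 4 - 1 = 3)
H(D, V) = D + 2*V (H(D, V) = 2*V + D = D + 2*V)
J = 4 (J = (-2)² = 4)
(J/H((-1 + 7)/(j + 1), 1))² = (4/((-1 + 7)/(3 + 1) + 2*1))² = (4/(6/4 + 2))² = (4/(6*(¼) + 2))² = (4/(3/2 + 2))² = (4/(7/2))² = (4*(2/7))² = (8/7)² = 64/49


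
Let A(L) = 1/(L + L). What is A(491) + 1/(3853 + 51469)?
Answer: 14076/13581551 ≈ 0.0010364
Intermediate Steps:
A(L) = 1/(2*L)
A(491) + 1/(3853 + 51469) = (1/2)/491 + 1/(3853 + 51469) = (1/2)*(1/491) + 1/55322 = 1/982 + 1/55322 = 14076/13581551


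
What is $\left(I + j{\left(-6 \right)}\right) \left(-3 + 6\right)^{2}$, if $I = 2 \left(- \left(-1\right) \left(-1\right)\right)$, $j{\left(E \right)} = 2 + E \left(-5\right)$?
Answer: $270$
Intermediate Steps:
$j{\left(E \right)} = 2 - 5 E$
$I = -2$ ($I = 2 \left(\left(-1\right) 1\right) = 2 \left(-1\right) = -2$)
$\left(I + j{\left(-6 \right)}\right) \left(-3 + 6\right)^{2} = \left(-2 + \left(2 - -30\right)\right) \left(-3 + 6\right)^{2} = \left(-2 + \left(2 + 30\right)\right) 3^{2} = \left(-2 + 32\right) 9 = 30 \cdot 9 = 270$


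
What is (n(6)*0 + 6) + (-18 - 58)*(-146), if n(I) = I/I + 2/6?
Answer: 11102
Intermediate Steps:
n(I) = 4/3 (n(I) = 1 + 2*(⅙) = 1 + ⅓ = 4/3)
(n(6)*0 + 6) + (-18 - 58)*(-146) = ((4/3)*0 + 6) + (-18 - 58)*(-146) = (0 + 6) - 76*(-146) = 6 + 11096 = 11102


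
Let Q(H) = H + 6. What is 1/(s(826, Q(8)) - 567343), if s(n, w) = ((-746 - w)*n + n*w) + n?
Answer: -1/1182713 ≈ -8.4551e-7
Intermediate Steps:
Q(H) = 6 + H
s(n, w) = n + n*w + n*(-746 - w) (s(n, w) = (n*(-746 - w) + n*w) + n = (n*w + n*(-746 - w)) + n = n + n*w + n*(-746 - w))
1/(s(826, Q(8)) - 567343) = 1/(-745*826 - 567343) = 1/(-615370 - 567343) = 1/(-1182713) = -1/1182713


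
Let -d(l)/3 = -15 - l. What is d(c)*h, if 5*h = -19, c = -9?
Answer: -342/5 ≈ -68.400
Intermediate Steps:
d(l) = 45 + 3*l (d(l) = -3*(-15 - l) = 45 + 3*l)
h = -19/5 (h = (1/5)*(-19) = -19/5 ≈ -3.8000)
d(c)*h = (45 + 3*(-9))*(-19/5) = (45 - 27)*(-19/5) = 18*(-19/5) = -342/5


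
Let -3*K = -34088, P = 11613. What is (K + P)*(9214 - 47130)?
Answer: -2613436132/3 ≈ -8.7115e+8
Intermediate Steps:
K = 34088/3 (K = -⅓*(-34088) = 34088/3 ≈ 11363.)
(K + P)*(9214 - 47130) = (34088/3 + 11613)*(9214 - 47130) = (68927/3)*(-37916) = -2613436132/3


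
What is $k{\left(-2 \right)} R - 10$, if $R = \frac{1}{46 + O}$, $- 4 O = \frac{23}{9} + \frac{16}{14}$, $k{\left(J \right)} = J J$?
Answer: $- \frac{112582}{11359} \approx -9.9113$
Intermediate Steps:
$k{\left(J \right)} = J^{2}$
$O = - \frac{233}{252}$ ($O = - \frac{\frac{23}{9} + \frac{16}{14}}{4} = - \frac{23 \cdot \frac{1}{9} + 16 \cdot \frac{1}{14}}{4} = - \frac{\frac{23}{9} + \frac{8}{7}}{4} = \left(- \frac{1}{4}\right) \frac{233}{63} = - \frac{233}{252} \approx -0.9246$)
$R = \frac{252}{11359}$ ($R = \frac{1}{46 - \frac{233}{252}} = \frac{1}{\frac{11359}{252}} = \frac{252}{11359} \approx 0.022185$)
$k{\left(-2 \right)} R - 10 = \left(-2\right)^{2} \cdot \frac{252}{11359} - 10 = 4 \cdot \frac{252}{11359} - 10 = \frac{1008}{11359} - 10 = - \frac{112582}{11359}$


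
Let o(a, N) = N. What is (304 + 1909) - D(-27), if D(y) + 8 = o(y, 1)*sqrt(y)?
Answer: 2221 - 3*I*sqrt(3) ≈ 2221.0 - 5.1962*I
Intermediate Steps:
D(y) = -8 + sqrt(y) (D(y) = -8 + 1*sqrt(y) = -8 + sqrt(y))
(304 + 1909) - D(-27) = (304 + 1909) - (-8 + sqrt(-27)) = 2213 - (-8 + 3*I*sqrt(3)) = 2213 + (8 - 3*I*sqrt(3)) = 2221 - 3*I*sqrt(3)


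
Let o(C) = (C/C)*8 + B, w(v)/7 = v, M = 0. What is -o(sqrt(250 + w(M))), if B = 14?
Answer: -22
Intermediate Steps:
w(v) = 7*v
o(C) = 22 (o(C) = (C/C)*8 + 14 = 1*8 + 14 = 8 + 14 = 22)
-o(sqrt(250 + w(M))) = -1*22 = -22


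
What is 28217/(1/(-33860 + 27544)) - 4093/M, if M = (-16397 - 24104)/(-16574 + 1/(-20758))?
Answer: -149833282891325225/840719758 ≈ -1.7822e+8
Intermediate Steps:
M = 840719758/344043093 (M = -40501/(-16574 - 1/20758) = -40501/(-344043093/20758) = -40501*(-20758/344043093) = 840719758/344043093 ≈ 2.4436)
28217/(1/(-33860 + 27544)) - 4093/M = 28217/(1/(-33860 + 27544)) - 4093/840719758/344043093 = 28217/(1/(-6316)) - 4093*344043093/840719758 = 28217/(-1/6316) - 1408168379649/840719758 = 28217*(-6316) - 1408168379649/840719758 = -178218572 - 1408168379649/840719758 = -149833282891325225/840719758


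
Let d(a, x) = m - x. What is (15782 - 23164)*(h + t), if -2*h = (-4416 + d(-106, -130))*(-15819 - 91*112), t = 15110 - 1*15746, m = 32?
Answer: 408416775606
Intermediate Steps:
d(a, x) = 32 - x
t = -636 (t = 15110 - 15746 = -636)
h = -55325397 (h = -(-4416 + (32 - 1*(-130)))*(-15819 - 91*112)/2 = -(-4416 + (32 + 130))*(-15819 - 10192)/2 = -(-4416 + 162)*(-26011)/2 = -(-2127)*(-26011) = -1/2*110650794 = -55325397)
(15782 - 23164)*(h + t) = (15782 - 23164)*(-55325397 - 636) = -7382*(-55326033) = 408416775606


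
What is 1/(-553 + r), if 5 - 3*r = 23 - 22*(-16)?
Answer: -3/2029 ≈ -0.0014786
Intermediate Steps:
r = -370/3 (r = 5/3 - (23 - 22*(-16))/3 = 5/3 - (23 + 352)/3 = 5/3 - 1/3*375 = 5/3 - 125 = -370/3 ≈ -123.33)
1/(-553 + r) = 1/(-553 - 370/3) = 1/(-2029/3) = -3/2029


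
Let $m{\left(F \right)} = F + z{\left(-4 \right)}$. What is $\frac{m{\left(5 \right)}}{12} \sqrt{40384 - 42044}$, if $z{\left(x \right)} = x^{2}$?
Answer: $\frac{7 i \sqrt{415}}{2} \approx 71.3 i$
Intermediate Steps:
$m{\left(F \right)} = 16 + F$ ($m{\left(F \right)} = F + \left(-4\right)^{2} = F + 16 = 16 + F$)
$\frac{m{\left(5 \right)}}{12} \sqrt{40384 - 42044} = \frac{16 + 5}{12} \sqrt{40384 - 42044} = 21 \cdot \frac{1}{12} \sqrt{-1660} = \frac{7 \cdot 2 i \sqrt{415}}{4} = \frac{7 i \sqrt{415}}{2}$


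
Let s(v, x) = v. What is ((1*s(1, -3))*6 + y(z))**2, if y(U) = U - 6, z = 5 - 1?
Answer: 16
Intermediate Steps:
z = 4
y(U) = -6 + U
((1*s(1, -3))*6 + y(z))**2 = ((1*1)*6 + (-6 + 4))**2 = (1*6 - 2)**2 = (6 - 2)**2 = 4**2 = 16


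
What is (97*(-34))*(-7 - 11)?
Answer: 59364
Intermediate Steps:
(97*(-34))*(-7 - 11) = -3298*(-18) = 59364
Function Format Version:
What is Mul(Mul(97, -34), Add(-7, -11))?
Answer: 59364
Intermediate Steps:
Mul(Mul(97, -34), Add(-7, -11)) = Mul(-3298, -18) = 59364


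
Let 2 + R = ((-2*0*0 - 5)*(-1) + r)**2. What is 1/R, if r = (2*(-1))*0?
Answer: 1/23 ≈ 0.043478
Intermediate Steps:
r = 0 (r = -2*0 = 0)
R = 23 (R = -2 + ((-2*0*0 - 5)*(-1) + 0)**2 = -2 + ((0*0 - 5)*(-1) + 0)**2 = -2 + ((0 - 5)*(-1) + 0)**2 = -2 + (-5*(-1) + 0)**2 = -2 + (5 + 0)**2 = -2 + 5**2 = -2 + 25 = 23)
1/R = 1/23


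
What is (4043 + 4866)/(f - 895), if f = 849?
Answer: -8909/46 ≈ -193.67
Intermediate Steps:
(4043 + 4866)/(f - 895) = (4043 + 4866)/(849 - 895) = 8909/(-46) = 8909*(-1/46) = -8909/46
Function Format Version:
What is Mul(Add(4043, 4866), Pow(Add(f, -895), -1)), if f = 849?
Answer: Rational(-8909, 46) ≈ -193.67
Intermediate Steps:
Mul(Add(4043, 4866), Pow(Add(f, -895), -1)) = Mul(Add(4043, 4866), Pow(Add(849, -895), -1)) = Mul(8909, Pow(-46, -1)) = Mul(8909, Rational(-1, 46)) = Rational(-8909, 46)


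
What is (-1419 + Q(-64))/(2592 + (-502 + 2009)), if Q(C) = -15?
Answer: -1434/4099 ≈ -0.34984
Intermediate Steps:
(-1419 + Q(-64))/(2592 + (-502 + 2009)) = (-1419 - 15)/(2592 + (-502 + 2009)) = -1434/(2592 + 1507) = -1434/4099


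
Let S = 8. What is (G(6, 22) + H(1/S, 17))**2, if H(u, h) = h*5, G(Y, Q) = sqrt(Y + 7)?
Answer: (85 + sqrt(13))**2 ≈ 7850.9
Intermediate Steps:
G(Y, Q) = sqrt(7 + Y)
H(u, h) = 5*h
(G(6, 22) + H(1/S, 17))**2 = (sqrt(7 + 6) + 5*17)**2 = (sqrt(13) + 85)**2 = (85 + sqrt(13))**2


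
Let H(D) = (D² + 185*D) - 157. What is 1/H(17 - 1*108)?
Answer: -1/8711 ≈ -0.00011480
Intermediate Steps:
H(D) = -157 + D² + 185*D
1/H(17 - 1*108) = 1/(-157 + (17 - 1*108)² + 185*(17 - 1*108)) = 1/(-157 + (17 - 108)² + 185*(17 - 108)) = 1/(-157 + (-91)² + 185*(-91)) = 1/(-157 + 8281 - 16835) = 1/(-8711) = -1/8711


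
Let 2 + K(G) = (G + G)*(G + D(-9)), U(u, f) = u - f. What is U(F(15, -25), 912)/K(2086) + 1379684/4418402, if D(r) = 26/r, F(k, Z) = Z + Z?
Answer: 26968997364469/86398137443119 ≈ 0.31215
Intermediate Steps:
F(k, Z) = 2*Z
K(G) = -2 + 2*G*(-26/9 + G) (K(G) = -2 + (G + G)*(G + 26/(-9)) = -2 + (2*G)*(G + 26*(-1/9)) = -2 + (2*G)*(G - 26/9) = -2 + (2*G)*(-26/9 + G) = -2 + 2*G*(-26/9 + G))
U(F(15, -25), 912)/K(2086) + 1379684/4418402 = (2*(-25) - 1*912)/(-2 + 2*2086**2 - 52/9*2086) + 1379684/4418402 = (-50 - 912)/(-2 + 2*4351396 - 108472/9) + 1379684*(1/4418402) = -962/(-2 + 8702792 - 108472/9) + 689842/2209201 = -962/78216638/9 + 689842/2209201 = -962*9/78216638 + 689842/2209201 = -4329/39108319 + 689842/2209201 = 26968997364469/86398137443119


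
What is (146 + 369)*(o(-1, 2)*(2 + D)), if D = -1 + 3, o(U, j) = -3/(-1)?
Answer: 6180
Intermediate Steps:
o(U, j) = 3 (o(U, j) = -3*(-1) = 3)
D = 2
(146 + 369)*(o(-1, 2)*(2 + D)) = (146 + 369)*(3*(2 + 2)) = 515*(3*4) = 515*12 = 6180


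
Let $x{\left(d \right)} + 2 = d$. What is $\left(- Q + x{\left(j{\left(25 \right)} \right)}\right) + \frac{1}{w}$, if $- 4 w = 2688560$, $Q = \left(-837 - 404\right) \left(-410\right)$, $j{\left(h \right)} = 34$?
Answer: $- \frac{341970044921}{672140} \approx -5.0878 \cdot 10^{5}$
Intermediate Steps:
$x{\left(d \right)} = -2 + d$
$Q = 508810$ ($Q = \left(-1241\right) \left(-410\right) = 508810$)
$w = -672140$ ($w = \left(- \frac{1}{4}\right) 2688560 = -672140$)
$\left(- Q + x{\left(j{\left(25 \right)} \right)}\right) + \frac{1}{w} = \left(\left(-1\right) 508810 + \left(-2 + 34\right)\right) + \frac{1}{-672140} = \left(-508810 + 32\right) - \frac{1}{672140} = -508778 - \frac{1}{672140} = - \frac{341970044921}{672140}$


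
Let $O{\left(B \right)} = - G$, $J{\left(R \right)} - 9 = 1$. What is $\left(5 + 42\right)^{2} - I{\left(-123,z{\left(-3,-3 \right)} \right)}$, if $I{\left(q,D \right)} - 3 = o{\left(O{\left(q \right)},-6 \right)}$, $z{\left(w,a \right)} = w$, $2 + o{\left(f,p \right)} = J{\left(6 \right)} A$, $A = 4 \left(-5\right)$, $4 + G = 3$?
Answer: $2408$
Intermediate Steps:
$G = -1$ ($G = -4 + 3 = -1$)
$J{\left(R \right)} = 10$ ($J{\left(R \right)} = 9 + 1 = 10$)
$O{\left(B \right)} = 1$ ($O{\left(B \right)} = \left(-1\right) \left(-1\right) = 1$)
$A = -20$
$o{\left(f,p \right)} = -202$ ($o{\left(f,p \right)} = -2 + 10 \left(-20\right) = -2 - 200 = -202$)
$I{\left(q,D \right)} = -199$ ($I{\left(q,D \right)} = 3 - 202 = -199$)
$\left(5 + 42\right)^{2} - I{\left(-123,z{\left(-3,-3 \right)} \right)} = \left(5 + 42\right)^{2} - -199 = 47^{2} + 199 = 2209 + 199 = 2408$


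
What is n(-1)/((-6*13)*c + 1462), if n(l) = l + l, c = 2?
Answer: -1/653 ≈ -0.0015314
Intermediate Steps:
n(l) = 2*l
n(-1)/((-6*13)*c + 1462) = (2*(-1))/(-6*13*2 + 1462) = -2/(-78*2 + 1462) = -2/(-156 + 1462) = -2/1306 = (1/1306)*(-2) = -1/653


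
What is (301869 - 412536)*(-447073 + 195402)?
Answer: 27851674557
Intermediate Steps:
(301869 - 412536)*(-447073 + 195402) = -110667*(-251671) = 27851674557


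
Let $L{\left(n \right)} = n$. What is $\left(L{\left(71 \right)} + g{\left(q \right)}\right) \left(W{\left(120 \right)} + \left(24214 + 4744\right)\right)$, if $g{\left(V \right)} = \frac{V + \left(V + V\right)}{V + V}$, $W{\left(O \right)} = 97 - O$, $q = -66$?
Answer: $\frac{4195575}{2} \approx 2.0978 \cdot 10^{6}$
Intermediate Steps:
$g{\left(V \right)} = \frac{3}{2}$ ($g{\left(V \right)} = \frac{V + 2 V}{2 V} = 3 V \frac{1}{2 V} = \frac{3}{2}$)
$\left(L{\left(71 \right)} + g{\left(q \right)}\right) \left(W{\left(120 \right)} + \left(24214 + 4744\right)\right) = \left(71 + \frac{3}{2}\right) \left(\left(97 - 120\right) + \left(24214 + 4744\right)\right) = \frac{145 \left(\left(97 - 120\right) + 28958\right)}{2} = \frac{145 \left(-23 + 28958\right)}{2} = \frac{145}{2} \cdot 28935 = \frac{4195575}{2}$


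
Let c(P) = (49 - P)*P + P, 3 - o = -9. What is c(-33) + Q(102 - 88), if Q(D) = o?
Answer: -2727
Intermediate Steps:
o = 12 (o = 3 - 1*(-9) = 3 + 9 = 12)
c(P) = P + P*(49 - P) (c(P) = P*(49 - P) + P = P + P*(49 - P))
Q(D) = 12
c(-33) + Q(102 - 88) = -33*(50 - 1*(-33)) + 12 = -33*(50 + 33) + 12 = -33*83 + 12 = -2739 + 12 = -2727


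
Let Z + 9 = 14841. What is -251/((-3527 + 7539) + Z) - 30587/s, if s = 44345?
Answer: -83930289/119376740 ≈ -0.70307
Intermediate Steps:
Z = 14832 (Z = -9 + 14841 = 14832)
-251/((-3527 + 7539) + Z) - 30587/s = -251/((-3527 + 7539) + 14832) - 30587/44345 = -251/(4012 + 14832) - 30587*1/44345 = -251/18844 - 30587/44345 = -83930289/119376740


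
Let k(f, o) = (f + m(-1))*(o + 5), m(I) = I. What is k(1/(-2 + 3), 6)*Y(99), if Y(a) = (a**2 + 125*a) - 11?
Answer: 0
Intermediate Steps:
Y(a) = -11 + a**2 + 125*a
k(f, o) = (-1 + f)*(5 + o) (k(f, o) = (f - 1)*(o + 5) = (-1 + f)*(5 + o))
k(1/(-2 + 3), 6)*Y(99) = (-5 - 1*6 + 5/(-2 + 3) + 6/(-2 + 3))*(-11 + 99**2 + 125*99) = (-5 - 6 + 5/1 + 6/1)*(-11 + 9801 + 12375) = (-5 - 6 + 5*1 + 1*6)*22165 = (-5 - 6 + 5 + 6)*22165 = 0*22165 = 0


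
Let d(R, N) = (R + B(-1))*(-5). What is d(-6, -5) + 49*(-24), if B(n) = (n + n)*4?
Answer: -1106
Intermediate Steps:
B(n) = 8*n (B(n) = (2*n)*4 = 8*n)
d(R, N) = 40 - 5*R (d(R, N) = (R + 8*(-1))*(-5) = (R - 8)*(-5) = (-8 + R)*(-5) = 40 - 5*R)
d(-6, -5) + 49*(-24) = (40 - 5*(-6)) + 49*(-24) = (40 + 30) - 1176 = 70 - 1176 = -1106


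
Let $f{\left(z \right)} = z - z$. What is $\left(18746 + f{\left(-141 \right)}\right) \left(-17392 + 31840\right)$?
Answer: $270842208$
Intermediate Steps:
$f{\left(z \right)} = 0$
$\left(18746 + f{\left(-141 \right)}\right) \left(-17392 + 31840\right) = \left(18746 + 0\right) \left(-17392 + 31840\right) = 18746 \cdot 14448 = 270842208$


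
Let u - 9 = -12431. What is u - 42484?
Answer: -54906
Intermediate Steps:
u = -12422 (u = 9 - 12431 = -12422)
u - 42484 = -12422 - 42484 = -54906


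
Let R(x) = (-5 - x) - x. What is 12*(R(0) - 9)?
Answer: -168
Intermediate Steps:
R(x) = -5 - 2*x
12*(R(0) - 9) = 12*((-5 - 2*0) - 9) = 12*((-5 + 0) - 9) = 12*(-5 - 9) = 12*(-14) = -168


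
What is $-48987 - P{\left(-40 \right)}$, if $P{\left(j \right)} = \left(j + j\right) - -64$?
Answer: $-48971$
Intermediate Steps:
$P{\left(j \right)} = 64 + 2 j$ ($P{\left(j \right)} = 2 j + 64 = 64 + 2 j$)
$-48987 - P{\left(-40 \right)} = -48987 - \left(64 + 2 \left(-40\right)\right) = -48987 - \left(64 - 80\right) = -48987 - -16 = -48987 + 16 = -48971$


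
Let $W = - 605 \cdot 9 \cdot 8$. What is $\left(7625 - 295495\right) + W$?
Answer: $-331430$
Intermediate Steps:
$W = -43560$ ($W = \left(-605\right) 72 = -43560$)
$\left(7625 - 295495\right) + W = \left(7625 - 295495\right) - 43560 = -287870 - 43560 = -331430$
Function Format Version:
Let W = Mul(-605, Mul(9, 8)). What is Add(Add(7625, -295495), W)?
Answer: -331430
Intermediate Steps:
W = -43560 (W = Mul(-605, 72) = -43560)
Add(Add(7625, -295495), W) = Add(Add(7625, -295495), -43560) = Add(-287870, -43560) = -331430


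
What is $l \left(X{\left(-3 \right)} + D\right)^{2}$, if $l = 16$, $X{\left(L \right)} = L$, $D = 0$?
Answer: $144$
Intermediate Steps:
$l \left(X{\left(-3 \right)} + D\right)^{2} = 16 \left(-3 + 0\right)^{2} = 16 \left(-3\right)^{2} = 16 \cdot 9 = 144$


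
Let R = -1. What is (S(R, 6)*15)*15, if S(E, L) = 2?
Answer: 450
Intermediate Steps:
(S(R, 6)*15)*15 = (2*15)*15 = 30*15 = 450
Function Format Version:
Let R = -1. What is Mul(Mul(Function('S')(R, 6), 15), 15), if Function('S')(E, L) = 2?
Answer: 450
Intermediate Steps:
Mul(Mul(Function('S')(R, 6), 15), 15) = Mul(Mul(2, 15), 15) = Mul(30, 15) = 450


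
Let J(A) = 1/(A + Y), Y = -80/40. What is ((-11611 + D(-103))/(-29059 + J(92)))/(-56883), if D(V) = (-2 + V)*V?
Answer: -23880/49588873949 ≈ -4.8156e-7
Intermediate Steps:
Y = -2 (Y = -80*1/40 = -2)
J(A) = 1/(-2 + A) (J(A) = 1/(A - 2) = 1/(-2 + A))
D(V) = V*(-2 + V)
((-11611 + D(-103))/(-29059 + J(92)))/(-56883) = ((-11611 - 103*(-2 - 103))/(-29059 + 1/(-2 + 92)))/(-56883) = ((-11611 - 103*(-105))/(-29059 + 1/90))*(-1/56883) = ((-11611 + 10815)/(-29059 + 1/90))*(-1/56883) = -796/(-2615309/90)*(-1/56883) = -796*(-90/2615309)*(-1/56883) = (71640/2615309)*(-1/56883) = -23880/49588873949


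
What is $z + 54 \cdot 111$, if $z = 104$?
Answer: $6098$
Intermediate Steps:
$z + 54 \cdot 111 = 104 + 54 \cdot 111 = 104 + 5994 = 6098$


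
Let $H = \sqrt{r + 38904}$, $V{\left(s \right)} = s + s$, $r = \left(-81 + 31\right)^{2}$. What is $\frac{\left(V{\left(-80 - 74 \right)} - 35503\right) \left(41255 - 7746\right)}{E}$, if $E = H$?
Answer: $- \frac{1199990799 \sqrt{10351}}{20702} \approx -5.8973 \cdot 10^{6}$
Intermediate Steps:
$r = 2500$ ($r = \left(-50\right)^{2} = 2500$)
$V{\left(s \right)} = 2 s$
$H = 2 \sqrt{10351}$ ($H = \sqrt{2500 + 38904} = \sqrt{41404} = 2 \sqrt{10351} \approx 203.48$)
$E = 2 \sqrt{10351} \approx 203.48$
$\frac{\left(V{\left(-80 - 74 \right)} - 35503\right) \left(41255 - 7746\right)}{E} = \frac{\left(2 \left(-80 - 74\right) - 35503\right) \left(41255 - 7746\right)}{2 \sqrt{10351}} = \left(2 \left(-80 - 74\right) - 35503\right) 33509 \frac{\sqrt{10351}}{20702} = \left(2 \left(-154\right) - 35503\right) 33509 \frac{\sqrt{10351}}{20702} = \left(-308 - 35503\right) 33509 \frac{\sqrt{10351}}{20702} = \left(-35811\right) 33509 \frac{\sqrt{10351}}{20702} = - 1199990799 \frac{\sqrt{10351}}{20702} = - \frac{1199990799 \sqrt{10351}}{20702}$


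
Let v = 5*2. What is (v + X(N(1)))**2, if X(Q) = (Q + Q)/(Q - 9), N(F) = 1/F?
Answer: 1521/16 ≈ 95.063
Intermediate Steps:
v = 10
N(F) = 1/F
X(Q) = 2*Q/(-9 + Q) (X(Q) = (2*Q)/(-9 + Q) = 2*Q/(-9 + Q))
(v + X(N(1)))**2 = (10 + 2/(1*(-9 + 1/1)))**2 = (10 + 2*1/(-9 + 1))**2 = (10 + 2*1/(-8))**2 = (10 + 2*1*(-1/8))**2 = (10 - 1/4)**2 = (39/4)**2 = 1521/16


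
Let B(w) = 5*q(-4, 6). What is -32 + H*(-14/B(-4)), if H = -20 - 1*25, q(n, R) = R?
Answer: -11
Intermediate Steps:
B(w) = 30 (B(w) = 5*6 = 30)
H = -45 (H = -20 - 25 = -45)
-32 + H*(-14/B(-4)) = -32 - (-630)/30 = -32 - 45*(-7/15) = -32 + 21 = -11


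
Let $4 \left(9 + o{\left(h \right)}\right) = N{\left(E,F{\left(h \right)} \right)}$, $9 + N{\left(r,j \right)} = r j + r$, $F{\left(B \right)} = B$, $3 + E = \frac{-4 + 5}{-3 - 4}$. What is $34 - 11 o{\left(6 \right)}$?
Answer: $\frac{873}{4} \approx 218.25$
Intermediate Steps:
$E = - \frac{22}{7}$ ($E = -3 + \frac{-4 + 5}{-3 - 4} = -3 + 1 \frac{1}{-7} = -3 + 1 \left(- \frac{1}{7}\right) = -3 - \frac{1}{7} = - \frac{22}{7} \approx -3.1429$)
$N{\left(r,j \right)} = -9 + r + j r$ ($N{\left(r,j \right)} = -9 + \left(r j + r\right) = -9 + \left(j r + r\right) = -9 + \left(r + j r\right) = -9 + r + j r$)
$o{\left(h \right)} = - \frac{337}{28} - \frac{11 h}{14}$ ($o{\left(h \right)} = -9 + \frac{-9 - \frac{22}{7} + h \left(- \frac{22}{7}\right)}{4} = -9 + \frac{-9 - \frac{22}{7} - \frac{22 h}{7}}{4} = -9 + \frac{- \frac{85}{7} - \frac{22 h}{7}}{4} = -9 - \left(\frac{85}{28} + \frac{11 h}{14}\right) = - \frac{337}{28} - \frac{11 h}{14}$)
$34 - 11 o{\left(6 \right)} = 34 - 11 \left(- \frac{337}{28} - \frac{33}{7}\right) = 34 - - \frac{737}{4} = 34 + \frac{737}{4} = \frac{873}{4}$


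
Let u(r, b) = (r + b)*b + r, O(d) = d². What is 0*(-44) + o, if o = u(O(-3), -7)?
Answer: -5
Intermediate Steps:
u(r, b) = r + b*(b + r) (u(r, b) = (b + r)*b + r = b*(b + r) + r = r + b*(b + r))
o = -5 (o = (-3)² + (-7)² - 7*(-3)² = 9 + 49 - 7*9 = 9 + 49 - 63 = -5)
0*(-44) + o = 0*(-44) - 5 = 0 - 5 = -5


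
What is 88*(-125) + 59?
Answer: -10941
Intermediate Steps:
88*(-125) + 59 = -11000 + 59 = -10941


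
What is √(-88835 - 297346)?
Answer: 3*I*√42909 ≈ 621.43*I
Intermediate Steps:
√(-88835 - 297346) = √(-386181) = 3*I*√42909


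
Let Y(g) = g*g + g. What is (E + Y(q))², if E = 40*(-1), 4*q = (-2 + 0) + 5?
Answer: 383161/256 ≈ 1496.7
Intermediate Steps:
q = ¾ (q = ((-2 + 0) + 5)/4 = (-2 + 5)/4 = (¼)*3 = ¾ ≈ 0.75000)
E = -40
Y(g) = g + g² (Y(g) = g² + g = g + g²)
(E + Y(q))² = (-40 + 3*(1 + ¾)/4)² = (-40 + (¾)*(7/4))² = (-40 + 21/16)² = (-619/16)² = 383161/256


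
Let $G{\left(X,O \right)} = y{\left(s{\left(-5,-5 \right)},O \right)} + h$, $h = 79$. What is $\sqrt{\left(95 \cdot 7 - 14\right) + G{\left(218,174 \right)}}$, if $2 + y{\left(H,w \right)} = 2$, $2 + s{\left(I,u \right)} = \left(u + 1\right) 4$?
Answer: $\sqrt{730} \approx 27.019$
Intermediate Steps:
$s{\left(I,u \right)} = 2 + 4 u$ ($s{\left(I,u \right)} = -2 + \left(u + 1\right) 4 = -2 + \left(1 + u\right) 4 = -2 + \left(4 + 4 u\right) = 2 + 4 u$)
$y{\left(H,w \right)} = 0$ ($y{\left(H,w \right)} = -2 + 2 = 0$)
$G{\left(X,O \right)} = 79$ ($G{\left(X,O \right)} = 0 + 79 = 79$)
$\sqrt{\left(95 \cdot 7 - 14\right) + G{\left(218,174 \right)}} = \sqrt{\left(95 \cdot 7 - 14\right) + 79} = \sqrt{\left(665 - 14\right) + 79} = \sqrt{651 + 79} = \sqrt{730}$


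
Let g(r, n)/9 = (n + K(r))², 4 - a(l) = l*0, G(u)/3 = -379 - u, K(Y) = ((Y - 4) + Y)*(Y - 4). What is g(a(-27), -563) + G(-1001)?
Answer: 2854587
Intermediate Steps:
K(Y) = (-4 + Y)*(-4 + 2*Y) (K(Y) = ((-4 + Y) + Y)*(-4 + Y) = (-4 + 2*Y)*(-4 + Y) = (-4 + Y)*(-4 + 2*Y))
G(u) = -1137 - 3*u (G(u) = 3*(-379 - u) = -1137 - 3*u)
a(l) = 4 (a(l) = 4 - l*0 = 4 - 1*0 = 4 + 0 = 4)
g(r, n) = 9*(16 + n - 12*r + 2*r²)² (g(r, n) = 9*(n + (16 - 12*r + 2*r²))² = 9*(16 + n - 12*r + 2*r²)²)
g(a(-27), -563) + G(-1001) = 9*(16 - 563 - 12*4 + 2*4²)² + (-1137 - 3*(-1001)) = 9*(16 - 563 - 48 + 2*16)² + (-1137 + 3003) = 9*(16 - 563 - 48 + 32)² + 1866 = 9*(-563)² + 1866 = 9*316969 + 1866 = 2852721 + 1866 = 2854587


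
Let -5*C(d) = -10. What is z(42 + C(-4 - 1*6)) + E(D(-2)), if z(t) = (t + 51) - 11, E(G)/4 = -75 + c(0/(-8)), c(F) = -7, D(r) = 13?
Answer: -244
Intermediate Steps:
E(G) = -328 (E(G) = 4*(-75 - 7) = 4*(-82) = -328)
C(d) = 2 (C(d) = -⅕*(-10) = 2)
z(t) = 40 + t (z(t) = (51 + t) - 11 = 40 + t)
z(42 + C(-4 - 1*6)) + E(D(-2)) = (40 + (42 + 2)) - 328 = (40 + 44) - 328 = 84 - 328 = -244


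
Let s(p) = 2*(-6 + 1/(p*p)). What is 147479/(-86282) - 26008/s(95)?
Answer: 10118164589829/4672084018 ≈ 2165.7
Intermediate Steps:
s(p) = -12 + 2/p² (s(p) = 2*(-6 + 1/(p²)) = 2*(-6 + p⁻²) = -12 + 2/p²)
147479/(-86282) - 26008/s(95) = 147479/(-86282) - 26008/(-12 + 2/95²) = 147479*(-1/86282) - 26008/(-12 + 2*(1/9025)) = -147479/86282 - 26008/(-12 + 2/9025) = -147479/86282 - 26008/(-108298/9025) = -147479/86282 - 26008*(-9025/108298) = -147479/86282 + 117361100/54149 = 10118164589829/4672084018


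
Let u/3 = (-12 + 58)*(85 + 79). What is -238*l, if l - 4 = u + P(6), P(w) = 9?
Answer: -5389510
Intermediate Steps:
u = 22632 (u = 3*((-12 + 58)*(85 + 79)) = 3*(46*164) = 3*7544 = 22632)
l = 22645 (l = 4 + (22632 + 9) = 4 + 22641 = 22645)
-238*l = -238*22645 = -5389510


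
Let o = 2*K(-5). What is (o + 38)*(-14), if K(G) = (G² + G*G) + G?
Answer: -1792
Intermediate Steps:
K(G) = G + 2*G² (K(G) = (G² + G²) + G = 2*G² + G = G + 2*G²)
o = 90 (o = 2*(-5*(1 + 2*(-5))) = 2*(-5*(1 - 10)) = 2*(-5*(-9)) = 2*45 = 90)
(o + 38)*(-14) = (90 + 38)*(-14) = 128*(-14) = -1792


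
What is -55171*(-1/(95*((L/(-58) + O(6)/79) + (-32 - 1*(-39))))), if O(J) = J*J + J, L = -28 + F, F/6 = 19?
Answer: 126396761/1316510 ≈ 96.009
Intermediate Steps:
F = 114 (F = 6*19 = 114)
L = 86 (L = -28 + 114 = 86)
O(J) = J + J**2 (O(J) = J**2 + J = J + J**2)
-55171*(-1/(95*((L/(-58) + O(6)/79) + (-32 - 1*(-39))))) = -55171*(-1/(95*((86/(-58) + (6*(1 + 6))/79) + (-32 - 1*(-39))))) = -55171*(-1/(95*((86*(-1/58) + (6*7)*(1/79)) + (-32 + 39)))) = -55171*(-1/(95*((-43/29 + 42*(1/79)) + 7))) = -55171*(-1/(95*((-43/29 + 42/79) + 7))) = -55171*(-1/(95*(-2179/2291 + 7))) = -55171/((13858/2291)*(-95)) = -55171/(-1316510/2291) = -55171*(-2291/1316510) = 126396761/1316510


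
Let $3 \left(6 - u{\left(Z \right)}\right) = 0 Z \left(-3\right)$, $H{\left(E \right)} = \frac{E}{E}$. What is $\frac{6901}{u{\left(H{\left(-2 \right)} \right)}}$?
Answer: $\frac{6901}{6} \approx 1150.2$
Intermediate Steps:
$H{\left(E \right)} = 1$
$u{\left(Z \right)} = 6$ ($u{\left(Z \right)} = 6 - \frac{0 Z \left(-3\right)}{3} = 6 - \frac{0 \left(-3\right)}{3} = 6 - 0 = 6 + 0 = 6$)
$\frac{6901}{u{\left(H{\left(-2 \right)} \right)}} = \frac{6901}{6}$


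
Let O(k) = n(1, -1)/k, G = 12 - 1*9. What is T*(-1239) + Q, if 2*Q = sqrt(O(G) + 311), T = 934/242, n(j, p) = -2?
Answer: -578613/121 + 7*sqrt(57)/6 ≈ -4773.1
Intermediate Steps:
G = 3 (G = 12 - 9 = 3)
T = 467/121 (T = 934*(1/242) = 467/121 ≈ 3.8595)
O(k) = -2/k
Q = 7*sqrt(57)/6 (Q = sqrt(-2/3 + 311)/2 = sqrt(931/3)/2 = (7*sqrt(57)/3)/2 = 7*sqrt(57)/6 ≈ 8.8081)
T*(-1239) + Q = (467/121)*(-1239) + 7*sqrt(57)/6 = -578613/121 + 7*sqrt(57)/6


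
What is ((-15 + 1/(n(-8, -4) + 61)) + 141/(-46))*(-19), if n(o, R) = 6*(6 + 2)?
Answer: 1720127/5014 ≈ 343.06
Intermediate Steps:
n(o, R) = 48 (n(o, R) = 6*8 = 48)
((-15 + 1/(n(-8, -4) + 61)) + 141/(-46))*(-19) = ((-15 + 1/(48 + 61)) + 141/(-46))*(-19) = ((-15 + 1/109) + 141*(-1/46))*(-19) = ((-15 + 1/109) - 141/46)*(-19) = (-1634/109 - 141/46)*(-19) = -90533/5014*(-19) = 1720127/5014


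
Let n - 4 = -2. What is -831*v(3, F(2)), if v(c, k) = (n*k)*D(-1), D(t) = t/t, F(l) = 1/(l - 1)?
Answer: -1662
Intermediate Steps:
F(l) = 1/(-1 + l)
D(t) = 1
n = 2 (n = 4 - 2 = 2)
v(c, k) = 2*k (v(c, k) = (2*k)*1 = 2*k)
-831*v(3, F(2)) = -1662/(-1 + 2) = -1662/1 = -1662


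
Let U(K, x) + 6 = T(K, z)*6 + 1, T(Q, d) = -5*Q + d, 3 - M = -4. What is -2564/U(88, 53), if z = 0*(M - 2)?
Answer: 2564/2645 ≈ 0.96938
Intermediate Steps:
M = 7 (M = 3 - 1*(-4) = 3 + 4 = 7)
z = 0 (z = 0*(7 - 2) = 0*5 = 0)
T(Q, d) = d - 5*Q
U(K, x) = -5 - 30*K (U(K, x) = -6 + ((0 - 5*K)*6 + 1) = -6 + (-5*K*6 + 1) = -6 + (-30*K + 1) = -6 + (1 - 30*K) = -5 - 30*K)
-2564/U(88, 53) = -2564/(-5 - 30*88) = -2564/(-5 - 2640) = -2564/(-2645) = -2564*(-1/2645) = 2564/2645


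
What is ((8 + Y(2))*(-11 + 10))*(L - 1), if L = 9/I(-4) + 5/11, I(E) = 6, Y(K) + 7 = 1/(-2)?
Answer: -21/44 ≈ -0.47727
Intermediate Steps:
Y(K) = -15/2 (Y(K) = -7 + 1/(-2) = -7 - ½ = -15/2)
L = 43/22 (L = 9/6 + 5/11 = 9*(⅙) + 5*(1/11) = 3/2 + 5/11 = 43/22 ≈ 1.9545)
((8 + Y(2))*(-11 + 10))*(L - 1) = ((8 - 15/2)*(-11 + 10))*(43/22 - 1) = ((½)*(-1))*(21/22) = -½*21/22 = -21/44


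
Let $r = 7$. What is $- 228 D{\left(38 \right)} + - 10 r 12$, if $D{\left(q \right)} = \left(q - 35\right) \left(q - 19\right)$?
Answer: $-13836$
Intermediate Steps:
$D{\left(q \right)} = \left(-35 + q\right) \left(-19 + q\right)$
$- 228 D{\left(38 \right)} + - 10 r 12 = - 228 \left(665 + 38^{2} - 2052\right) + \left(-10\right) 7 \cdot 12 = - 228 \left(665 + 1444 - 2052\right) - 840 = \left(-228\right) 57 - 840 = -12996 - 840 = -13836$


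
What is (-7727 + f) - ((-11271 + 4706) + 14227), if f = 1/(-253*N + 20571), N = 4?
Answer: -300993450/19559 ≈ -15389.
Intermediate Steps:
f = 1/19559 (f = 1/(-253*4 + 20571) = 1/(-1012 + 20571) = 1/19559 ≈ 5.1127e-5)
(-7727 + f) - ((-11271 + 4706) + 14227) = (-7727 + 1/19559) - ((-11271 + 4706) + 14227) = -151132392/19559 - (-6565 + 14227) = -151132392/19559 - 1*7662 = -151132392/19559 - 7662 = -300993450/19559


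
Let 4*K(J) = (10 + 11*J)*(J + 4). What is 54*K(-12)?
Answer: 13176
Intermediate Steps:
K(J) = (4 + J)*(10 + 11*J)/4 (K(J) = ((10 + 11*J)*(J + 4))/4 = ((10 + 11*J)*(4 + J))/4 = ((4 + J)*(10 + 11*J))/4 = (4 + J)*(10 + 11*J)/4)
54*K(-12) = 54*(10 + (11/4)*(-12)² + (27/2)*(-12)) = 54*(10 + (11/4)*144 - 162) = 54*(10 + 396 - 162) = 54*244 = 13176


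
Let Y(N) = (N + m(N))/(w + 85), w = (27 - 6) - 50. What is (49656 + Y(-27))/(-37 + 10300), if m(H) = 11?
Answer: 347590/71841 ≈ 4.8383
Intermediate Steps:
w = -29 (w = 21 - 50 = -29)
Y(N) = 11/56 + N/56 (Y(N) = (N + 11)/(-29 + 85) = (11 + N)/56 = (11 + N)*(1/56) = 11/56 + N/56)
(49656 + Y(-27))/(-37 + 10300) = (49656 + (11/56 + (1/56)*(-27)))/(-37 + 10300) = (49656 + (11/56 - 27/56))/10263 = (49656 - 2/7)*(1/10263) = (347590/7)*(1/10263) = 347590/71841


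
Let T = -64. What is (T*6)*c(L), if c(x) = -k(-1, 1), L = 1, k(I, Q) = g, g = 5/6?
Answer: 320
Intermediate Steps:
g = ⅚ (g = 5*(⅙) = ⅚ ≈ 0.83333)
k(I, Q) = ⅚
c(x) = -⅚ (c(x) = -1*⅚ = -⅚)
(T*6)*c(L) = -64*6*(-⅚) = -384*(-⅚) = 320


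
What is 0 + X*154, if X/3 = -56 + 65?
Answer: 4158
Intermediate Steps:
X = 27 (X = 3*(-56 + 65) = 3*9 = 27)
0 + X*154 = 0 + 27*154 = 0 + 4158 = 4158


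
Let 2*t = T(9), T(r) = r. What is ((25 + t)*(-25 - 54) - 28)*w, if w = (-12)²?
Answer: -339624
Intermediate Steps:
w = 144
t = 9/2 (t = (½)*9 = 9/2 ≈ 4.5000)
((25 + t)*(-25 - 54) - 28)*w = ((25 + 9/2)*(-25 - 54) - 28)*144 = ((59/2)*(-79) - 28)*144 = (-4661/2 - 28)*144 = -4717/2*144 = -339624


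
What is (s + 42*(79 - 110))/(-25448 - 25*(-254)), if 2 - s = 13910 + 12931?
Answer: 28141/19098 ≈ 1.4735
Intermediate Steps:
s = -26839 (s = 2 - (13910 + 12931) = 2 - 1*26841 = 2 - 26841 = -26839)
(s + 42*(79 - 110))/(-25448 - 25*(-254)) = (-26839 + 42*(79 - 110))/(-25448 - 25*(-254)) = (-26839 + 42*(-31))/(-25448 + 6350) = (-26839 - 1302)/(-19098) = -28141*(-1/19098) = 28141/19098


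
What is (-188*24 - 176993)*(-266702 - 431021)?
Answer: 126640213115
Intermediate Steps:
(-188*24 - 176993)*(-266702 - 431021) = (-4512 - 176993)*(-697723) = -181505*(-697723) = 126640213115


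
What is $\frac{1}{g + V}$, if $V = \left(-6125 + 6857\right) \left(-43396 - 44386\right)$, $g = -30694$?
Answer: $- \frac{1}{64287118} \approx -1.5555 \cdot 10^{-8}$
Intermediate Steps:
$V = -64256424$ ($V = 732 \left(-87782\right) = -64256424$)
$\frac{1}{g + V} = \frac{1}{-30694 - 64256424} = \frac{1}{-64287118} = - \frac{1}{64287118}$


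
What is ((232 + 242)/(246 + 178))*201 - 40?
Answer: 39157/212 ≈ 184.70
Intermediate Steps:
((232 + 242)/(246 + 178))*201 - 40 = (474/424)*201 - 40 = (474*(1/424))*201 - 40 = (237/212)*201 - 40 = 47637/212 - 40 = 39157/212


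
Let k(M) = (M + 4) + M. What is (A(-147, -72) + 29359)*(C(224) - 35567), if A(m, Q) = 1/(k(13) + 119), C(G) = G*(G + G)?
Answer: 283401464220/149 ≈ 1.9020e+9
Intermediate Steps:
k(M) = 4 + 2*M (k(M) = (4 + M) + M = 4 + 2*M)
C(G) = 2*G**2 (C(G) = G*(2*G) = 2*G**2)
A(m, Q) = 1/149 (A(m, Q) = 1/((4 + 2*13) + 119) = 1/((4 + 26) + 119) = 1/(30 + 119) = 1/149)
(A(-147, -72) + 29359)*(C(224) - 35567) = (1/149 + 29359)*(2*224**2 - 35567) = 4374492*(2*50176 - 35567)/149 = 4374492*(100352 - 35567)/149 = (4374492/149)*64785 = 283401464220/149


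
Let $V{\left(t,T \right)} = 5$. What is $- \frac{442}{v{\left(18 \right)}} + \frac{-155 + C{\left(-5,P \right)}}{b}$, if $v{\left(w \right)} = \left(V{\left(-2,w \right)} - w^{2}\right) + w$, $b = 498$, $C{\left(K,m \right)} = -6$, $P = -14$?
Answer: $\frac{171655}{149898} \approx 1.1451$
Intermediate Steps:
$v{\left(w \right)} = 5 + w - w^{2}$ ($v{\left(w \right)} = \left(5 - w^{2}\right) + w = 5 + w - w^{2}$)
$- \frac{442}{v{\left(18 \right)}} + \frac{-155 + C{\left(-5,P \right)}}{b} = - \frac{442}{5 + 18 - 18^{2}} + \frac{-155 - 6}{498} = - \frac{442}{5 + 18 - 324} - \frac{161}{498} = - \frac{442}{-301} - \frac{161}{498} = \left(-442\right) \left(- \frac{1}{301}\right) - \frac{161}{498} = \frac{442}{301} - \frac{161}{498} = \frac{171655}{149898}$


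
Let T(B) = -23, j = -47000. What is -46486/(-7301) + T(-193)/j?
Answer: 2185009923/343147000 ≈ 6.3676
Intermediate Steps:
-46486/(-7301) + T(-193)/j = -46486/(-7301) - 23/(-47000) = -46486*(-1/7301) - 23*(-1/47000) = 46486/7301 + 23/47000 = 2185009923/343147000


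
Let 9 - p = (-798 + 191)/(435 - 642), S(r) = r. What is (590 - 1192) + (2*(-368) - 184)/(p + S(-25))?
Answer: -2168798/3919 ≈ -553.41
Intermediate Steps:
p = 1256/207 (p = 9 - (-798 + 191)/(435 - 642) = 9 - (-607)/(-207) = 9 - (-607)*(-1)/207 = 9 - 1*607/207 = 9 - 607/207 = 1256/207 ≈ 6.0676)
(590 - 1192) + (2*(-368) - 184)/(p + S(-25)) = (590 - 1192) + (2*(-368) - 184)/(1256/207 - 25) = -602 + (-736 - 184)/(-3919/207) = -602 - 920*(-207/3919) = -602 + 190440/3919 = -2168798/3919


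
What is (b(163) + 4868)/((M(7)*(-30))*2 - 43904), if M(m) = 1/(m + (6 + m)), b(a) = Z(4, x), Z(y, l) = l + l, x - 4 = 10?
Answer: -4896/43907 ≈ -0.11151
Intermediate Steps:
x = 14 (x = 4 + 10 = 14)
Z(y, l) = 2*l
b(a) = 28 (b(a) = 2*14 = 28)
M(m) = 1/(6 + 2*m)
(b(163) + 4868)/((M(7)*(-30))*2 - 43904) = (28 + 4868)/(((1/(2*(3 + 7)))*(-30))*2 - 43904) = 4896/((((½)/10)*(-30))*2 - 43904) = 4896/((((½)*(⅒))*(-30))*2 - 43904) = 4896/(((1/20)*(-30))*2 - 43904) = 4896/(-3/2*2 - 43904) = 4896/(-3 - 43904) = 4896/(-43907) = 4896*(-1/43907) = -4896/43907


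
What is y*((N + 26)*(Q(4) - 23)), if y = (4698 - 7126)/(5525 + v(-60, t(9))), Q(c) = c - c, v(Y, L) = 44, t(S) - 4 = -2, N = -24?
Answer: 111688/5569 ≈ 20.055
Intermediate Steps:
t(S) = 2 (t(S) = 4 - 2 = 2)
Q(c) = 0
y = -2428/5569 (y = (4698 - 7126)/(5525 + 44) = -2428/5569 ≈ -0.43599)
y*((N + 26)*(Q(4) - 23)) = -2428*(-24 + 26)*(0 - 23)/5569 = -4856*(-23)/5569 = -2428/5569*(-46) = 111688/5569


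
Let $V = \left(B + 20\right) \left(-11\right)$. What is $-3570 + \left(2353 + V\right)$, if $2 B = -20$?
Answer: $-1327$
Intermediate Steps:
$B = -10$ ($B = \frac{1}{2} \left(-20\right) = -10$)
$V = -110$ ($V = \left(-10 + 20\right) \left(-11\right) = 10 \left(-11\right) = -110$)
$-3570 + \left(2353 + V\right) = -3570 + \left(2353 - 110\right) = -3570 + 2243 = -1327$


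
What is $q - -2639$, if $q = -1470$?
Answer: $1169$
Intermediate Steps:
$q - -2639 = -1470 - -2639 = -1470 + 2639 = 1169$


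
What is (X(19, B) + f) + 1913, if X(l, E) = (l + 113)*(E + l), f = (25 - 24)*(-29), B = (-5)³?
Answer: -12108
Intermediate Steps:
B = -125
f = -29 (f = 1*(-29) = -29)
X(l, E) = (113 + l)*(E + l)
(X(19, B) + f) + 1913 = ((19² + 113*(-125) + 113*19 - 125*19) - 29) + 1913 = ((361 - 14125 + 2147 - 2375) - 29) + 1913 = (-13992 - 29) + 1913 = -14021 + 1913 = -12108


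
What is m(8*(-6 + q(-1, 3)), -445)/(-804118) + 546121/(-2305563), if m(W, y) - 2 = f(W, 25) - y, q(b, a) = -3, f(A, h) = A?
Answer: -440010312403/1853944708434 ≈ -0.23734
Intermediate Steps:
m(W, y) = 2 + W - y (m(W, y) = 2 + (W - y) = 2 + W - y)
m(8*(-6 + q(-1, 3)), -445)/(-804118) + 546121/(-2305563) = (2 + 8*(-6 - 3) - 1*(-445))/(-804118) + 546121/(-2305563) = (2 + 8*(-9) + 445)*(-1/804118) + 546121*(-1/2305563) = (2 - 72 + 445)*(-1/804118) - 546121/2305563 = 375*(-1/804118) - 546121/2305563 = -375/804118 - 546121/2305563 = -440010312403/1853944708434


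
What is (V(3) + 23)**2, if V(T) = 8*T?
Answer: 2209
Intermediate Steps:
(V(3) + 23)**2 = (8*3 + 23)**2 = (24 + 23)**2 = 47**2 = 2209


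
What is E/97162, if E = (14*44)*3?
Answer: 924/48581 ≈ 0.019020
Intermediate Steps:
E = 1848 (E = 616*3 = 1848)
E/97162 = 1848/97162 = 1848*(1/97162) = 924/48581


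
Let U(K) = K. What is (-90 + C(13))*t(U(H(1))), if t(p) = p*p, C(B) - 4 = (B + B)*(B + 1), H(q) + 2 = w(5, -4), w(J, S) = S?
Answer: 10008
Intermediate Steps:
H(q) = -6 (H(q) = -2 - 4 = -6)
C(B) = 4 + 2*B*(1 + B) (C(B) = 4 + (B + B)*(B + 1) = 4 + (2*B)*(1 + B) = 4 + 2*B*(1 + B))
t(p) = p²
(-90 + C(13))*t(U(H(1))) = (-90 + (4 + 2*13 + 2*13²))*(-6)² = (-90 + (4 + 26 + 2*169))*36 = (-90 + (4 + 26 + 338))*36 = (-90 + 368)*36 = 278*36 = 10008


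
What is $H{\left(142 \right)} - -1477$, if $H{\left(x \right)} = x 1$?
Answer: $1619$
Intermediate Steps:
$H{\left(x \right)} = x$
$H{\left(142 \right)} - -1477 = 142 - -1477 = 142 + 1477 = 1619$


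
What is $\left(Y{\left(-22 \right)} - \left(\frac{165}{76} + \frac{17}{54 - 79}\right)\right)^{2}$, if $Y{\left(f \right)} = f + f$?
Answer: $\frac{7470663489}{3610000} \approx 2069.4$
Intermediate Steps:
$Y{\left(f \right)} = 2 f$
$\left(Y{\left(-22 \right)} - \left(\frac{165}{76} + \frac{17}{54 - 79}\right)\right)^{2} = \left(2 \left(-22\right) - \left(\frac{165}{76} + \frac{17}{54 - 79}\right)\right)^{2} = \left(-44 - \left(\frac{165}{76} + \frac{17}{-25}\right)\right)^{2} = \left(-44 - \frac{2833}{1900}\right)^{2} = \left(- \frac{86433}{1900}\right)^{2} = \frac{7470663489}{3610000}$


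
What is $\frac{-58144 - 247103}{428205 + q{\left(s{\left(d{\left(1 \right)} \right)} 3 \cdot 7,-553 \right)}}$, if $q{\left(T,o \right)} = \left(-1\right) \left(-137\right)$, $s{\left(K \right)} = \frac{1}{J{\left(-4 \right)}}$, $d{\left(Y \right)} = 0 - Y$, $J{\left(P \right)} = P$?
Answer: $- \frac{305247}{428342} \approx -0.71262$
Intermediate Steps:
$d{\left(Y \right)} = - Y$
$s{\left(K \right)} = - \frac{1}{4}$ ($s{\left(K \right)} = \frac{1}{-4} = - \frac{1}{4}$)
$q{\left(T,o \right)} = 137$
$\frac{-58144 - 247103}{428205 + q{\left(s{\left(d{\left(1 \right)} \right)} 3 \cdot 7,-553 \right)}} = \frac{-58144 - 247103}{428205 + 137} = \frac{-58144 - 247103}{428342} = \left(-58144 - 247103\right) \frac{1}{428342} = \left(-305247\right) \frac{1}{428342} = - \frac{305247}{428342}$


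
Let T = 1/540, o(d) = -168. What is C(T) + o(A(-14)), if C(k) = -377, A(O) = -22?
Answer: -545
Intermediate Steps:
T = 1/540 ≈ 0.0018519
C(T) + o(A(-14)) = -377 - 168 = -545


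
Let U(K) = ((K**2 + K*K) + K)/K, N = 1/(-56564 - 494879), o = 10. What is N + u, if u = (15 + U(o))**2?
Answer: 714670127/551443 ≈ 1296.0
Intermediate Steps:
N = -1/551443 (N = 1/(-551443) = -1/551443 ≈ -1.8134e-6)
U(K) = (K + 2*K**2)/K (U(K) = ((K**2 + K**2) + K)/K = (2*K**2 + K)/K = (K + 2*K**2)/K)
u = 1296 (u = (15 + (1 + 2*10))**2 = (15 + (1 + 20))**2 = (15 + 21)**2 = 36**2 = 1296)
N + u = -1/551443 + 1296 = 714670127/551443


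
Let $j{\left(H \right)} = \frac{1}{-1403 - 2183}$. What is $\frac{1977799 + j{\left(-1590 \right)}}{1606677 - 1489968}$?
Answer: $\frac{2364129071}{139506158} \approx 16.946$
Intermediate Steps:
$j{\left(H \right)} = - \frac{1}{3586}$ ($j{\left(H \right)} = \frac{1}{-3586} = - \frac{1}{3586}$)
$\frac{1977799 + j{\left(-1590 \right)}}{1606677 - 1489968} = \frac{1977799 - \frac{1}{3586}}{1606677 - 1489968} = \frac{7092387213}{3586 \cdot 116709} = \frac{7092387213}{3586} \cdot \frac{1}{116709} = \frac{2364129071}{139506158}$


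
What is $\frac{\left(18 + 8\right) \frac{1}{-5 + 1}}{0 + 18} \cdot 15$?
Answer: $- \frac{65}{12} \approx -5.4167$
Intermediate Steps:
$\frac{\left(18 + 8\right) \frac{1}{-5 + 1}}{0 + 18} \cdot 15 = \frac{26 \frac{1}{-4}}{18} \cdot 15 = \frac{26 \left(- \frac{1}{4}\right)}{18} \cdot 15 = \frac{1}{18} \left(- \frac{13}{2}\right) 15 = \left(- \frac{13}{36}\right) 15 = - \frac{65}{12}$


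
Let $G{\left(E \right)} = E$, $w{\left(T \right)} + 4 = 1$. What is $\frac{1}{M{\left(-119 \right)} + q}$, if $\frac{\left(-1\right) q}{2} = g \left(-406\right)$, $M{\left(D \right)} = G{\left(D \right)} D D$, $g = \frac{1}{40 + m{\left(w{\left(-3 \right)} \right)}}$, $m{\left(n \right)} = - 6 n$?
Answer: $- \frac{1}{1685145} \approx -5.9342 \cdot 10^{-7}$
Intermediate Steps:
$w{\left(T \right)} = -3$ ($w{\left(T \right)} = -4 + 1 = -3$)
$g = \frac{1}{58}$ ($g = \frac{1}{40 - -18} = \frac{1}{40 + 18} = \frac{1}{58} \approx 0.017241$)
$M{\left(D \right)} = D^{3}$ ($M{\left(D \right)} = D D D = D^{2} D = D^{3}$)
$q = 14$ ($q = - 2 \cdot \frac{1}{58} \left(-406\right) = \left(-2\right) \left(-7\right) = 14$)
$\frac{1}{M{\left(-119 \right)} + q} = \frac{1}{\left(-119\right)^{3} + 14} = \frac{1}{-1685159 + 14} = \frac{1}{-1685145} = - \frac{1}{1685145}$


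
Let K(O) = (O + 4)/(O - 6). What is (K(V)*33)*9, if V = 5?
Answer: -2673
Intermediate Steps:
K(O) = (4 + O)/(-6 + O)
(K(V)*33)*9 = (((4 + 5)/(-6 + 5))*33)*9 = ((9/(-1))*33)*9 = (-1*9*33)*9 = -9*33*9 = -297*9 = -2673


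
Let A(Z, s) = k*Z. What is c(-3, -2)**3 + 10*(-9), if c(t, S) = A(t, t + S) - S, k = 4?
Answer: -1090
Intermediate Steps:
A(Z, s) = 4*Z
c(t, S) = -S + 4*t (c(t, S) = 4*t - S = -S + 4*t)
c(-3, -2)**3 + 10*(-9) = (-1*(-2) + 4*(-3))**3 + 10*(-9) = (2 - 12)**3 - 90 = (-10)**3 - 90 = -1000 - 90 = -1090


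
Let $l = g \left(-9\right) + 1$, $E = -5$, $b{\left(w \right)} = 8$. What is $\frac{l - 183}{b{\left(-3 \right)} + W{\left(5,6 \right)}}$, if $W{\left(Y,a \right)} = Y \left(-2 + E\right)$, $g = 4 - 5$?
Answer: $\frac{173}{27} \approx 6.4074$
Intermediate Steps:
$g = -1$
$l = 10$ ($l = \left(-1\right) \left(-9\right) + 1 = 9 + 1 = 10$)
$W{\left(Y,a \right)} = - 7 Y$ ($W{\left(Y,a \right)} = Y \left(-2 - 5\right) = Y \left(-7\right) = - 7 Y$)
$\frac{l - 183}{b{\left(-3 \right)} + W{\left(5,6 \right)}} = \frac{10 - 183}{8 - 35} = - \frac{173}{8 - 35} = - \frac{173}{-27} = \left(-173\right) \left(- \frac{1}{27}\right) = \frac{173}{27}$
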